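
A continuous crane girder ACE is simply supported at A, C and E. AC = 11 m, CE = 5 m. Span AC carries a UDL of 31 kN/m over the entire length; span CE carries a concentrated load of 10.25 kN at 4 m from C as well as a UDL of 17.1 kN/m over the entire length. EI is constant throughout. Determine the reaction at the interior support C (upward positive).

R_C = 314.4 kN

Take M_C as the redundant. Released structure: two simple spans AC and CE with a hinge at C.
Discontinuity in slope at C on the released structure — sum the simple-span end rotations:
  span AC: UDL 31: wL³/(24EI) = 1719/EI
  span CE: point load 10.25 at a = 4: Pab(L + b)/(6LEI) = 8.2/EI
  span CE: UDL 17.1: wL³/(24EI) = 89.06/EI
  relative rotation θ_0 = (1719 + 97.26)/EI = 1816/EI
A unit hogging moment at C produces rotation L₁/(3EI) + L₂/(3EI) = 5.333/EI.
Compatibility: M_C·(L₁+L₂)/(3EI) = θ_0, giving M_C = 340.6 kN·m (hogging).
Span AC, ΣM about A with M_C applied at C: R_C^{AC}·11 = 1876 + 340.6, so R_C^{AC} = 201.5 kN and R_A = 341 − 201.5 = 139.5 kN.
Span CE, ΣM about E: R_C^{CE}·5 = 224 + 340.6, so R_C^{CE} = 112.9 kN and R_E = 95.75 − 112.9 = -17.17 kN.
R_C = 201.5 + 112.9 = 314.4 kN.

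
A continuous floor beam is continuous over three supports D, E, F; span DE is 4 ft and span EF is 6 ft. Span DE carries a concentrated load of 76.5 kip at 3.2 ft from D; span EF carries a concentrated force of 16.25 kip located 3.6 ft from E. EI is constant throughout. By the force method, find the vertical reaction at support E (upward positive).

Take M_E as the redundant. Released structure: two simple spans DE and EF with a hinge at E.
Discontinuity in slope at E on the released structure — sum the simple-span end rotations:
  span DE: point load 76.5 at a = 3.2: Pab(L + a)/(6LEI) = 58.75/EI
  span EF: point load 16.25 at a = 3.6: Pab(L + b)/(6LEI) = 32.76/EI
  relative rotation θ_0 = (58.75 + 32.76)/EI = 91.51/EI
A unit hogging moment at E produces rotation L₁/(3EI) + L₂/(3EI) = 3.333/EI.
Slope continuity at E: θ_0 = M_E·3.333/EI, so M_E = 91.51/3.333 = 27.45 kip·ft (hogging).
Span DE, ΣM about D with M_E applied at E: R_E^{DE}·4 = 244.8 + 27.45, so R_E^{DE} = 68.06 kip and R_D = 76.5 − 68.06 = 8.437 kip.
Span EF, ΣM about F: R_E^{EF}·6 = 39 + 27.45, so R_E^{EF} = 11.08 kip and R_F = 16.25 − 11.08 = 5.174 kip.
R_E = 68.06 + 11.08 = 79.14 kip.

R_E = 79.14 kip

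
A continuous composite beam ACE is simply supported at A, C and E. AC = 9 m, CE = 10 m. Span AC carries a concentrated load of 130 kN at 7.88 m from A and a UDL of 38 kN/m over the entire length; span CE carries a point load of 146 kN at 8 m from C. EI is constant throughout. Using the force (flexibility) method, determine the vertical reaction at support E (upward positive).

Take M_C as the redundant. Released structure: two simple spans AC and CE with a hinge at C.
End slopes at the hinge C, treating each span as simply supported:
  span AC: point load 130 at a = 7.88: Pab(L + a)/(6LEI) = 358.6/EI
  span AC: UDL 38: wL³/(24EI) = 1154/EI
  span CE: point load 146 at a = 8: Pab(L + b)/(6LEI) = 467.2/EI
  relative rotation θ_0 = (1513 + 467.2)/EI = 1980/EI
A unit hogging moment at C produces rotation L₁/(3EI) + L₂/(3EI) = 6.333/EI.
Compatibility: M_C·(L₁+L₂)/(3EI) = θ_0, giving M_C = 312.6 kN·m (hogging).
Span CE, ΣM about E: R_C^{CE}·10 = 292 + 312.6, so R_C^{CE} = 60.46 kN and R_E = 146 − 60.46 = 85.54 kN.

R_E = 85.54 kN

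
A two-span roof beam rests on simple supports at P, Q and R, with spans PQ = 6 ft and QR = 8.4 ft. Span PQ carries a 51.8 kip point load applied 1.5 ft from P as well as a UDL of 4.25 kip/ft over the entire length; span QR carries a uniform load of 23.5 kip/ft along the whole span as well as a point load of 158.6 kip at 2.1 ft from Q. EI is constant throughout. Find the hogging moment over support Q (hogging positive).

M_Q = 271.6 kip·ft

Insert a hinge at Q; M_Q is the redundant, and each span becomes simply supported.
Discontinuity in slope at Q on the released structure — sum the simple-span end rotations:
  span PQ: point load 51.8 at a = 1.5: Pab(L + a)/(6LEI) = 72.84/EI
  span PQ: UDL 4.25: wL³/(24EI) = 38.25/EI
  span QR: UDL 23.5: wL³/(24EI) = 580.4/EI
  span QR: point load 158.6 at a = 2.1: Pab(L + b)/(6LEI) = 612/EI
  relative rotation θ_0 = (111.1 + 1192)/EI = 1303/EI
A unit hogging moment at Q produces rotation L₁/(3EI) + L₂/(3EI) = 4.8/EI.
Slope continuity at Q: θ_0 = M_Q·4.8/EI, so M_Q = 1303/4.8 = 271.6 kip·ft (hogging).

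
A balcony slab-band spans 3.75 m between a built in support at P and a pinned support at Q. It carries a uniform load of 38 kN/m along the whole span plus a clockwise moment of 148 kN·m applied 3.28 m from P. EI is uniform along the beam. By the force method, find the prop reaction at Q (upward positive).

Take the reaction at Q as the redundant and release it; the primary structure is a cantilever fixed at P.
Deflection at Q on the released cantilever, summing each load's contribution:
  UDL 38: wL⁴/(8EI) = 939.3/EI
  clockwise couple 148 at a = 3.28: M₀a(2L − a)/(2EI) = 1024/EI
  δ_0 = 1964/EI
Tip deflection under a unit load at Q: L³/(3EI) = 17.58/EI.
The prop prevents deflection at Q: R_Q = δ_0/δ_{QQ} = 1964/17.58 = 111.7 kN.

R_Q = 111.7 kN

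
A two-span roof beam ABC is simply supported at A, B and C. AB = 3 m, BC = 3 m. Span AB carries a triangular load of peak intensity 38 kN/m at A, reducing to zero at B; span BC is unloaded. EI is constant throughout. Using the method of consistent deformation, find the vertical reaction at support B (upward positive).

Take M_B as the redundant. Released structure: two simple spans AB and BC with a hinge at B.
Discontinuity in slope at B on the released structure — sum the simple-span end rotations:
  span AB: triangular load, peak 38: 7w₀L³/(360EI) = 19.95/EI
  relative rotation θ_0 = (19.95 + 0)/EI = 19.95/EI
A unit hogging moment at B produces rotation L₁/(3EI) + L₂/(3EI) = 2/EI.
Compatibility: M_B·(L₁+L₂)/(3EI) = θ_0, giving M_B = 9.975 kN·m (hogging).
Span AB, ΣM about A with M_B applied at B: R_B^{AB}·3 = 57 + 9.975, so R_B^{AB} = 22.32 kN and R_A = 57 − 22.32 = 34.67 kN.
Span BC, ΣM about C: R_B^{BC}·3 = 0 + 9.975, so R_B^{BC} = 3.325 kN and R_C = 0 − 3.325 = -3.325 kN.
R_B = 22.32 + 3.325 = 25.65 kN.

R_B = 25.65 kN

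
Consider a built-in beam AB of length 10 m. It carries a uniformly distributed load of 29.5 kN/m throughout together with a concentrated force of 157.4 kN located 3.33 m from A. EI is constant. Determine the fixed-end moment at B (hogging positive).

Release both end moments; the primary structure is a simply-supported span AB with redundants M_A and M_B.
Simple-span end rotations at A and B under the given loads:
  at A: UDL 29.5: wL³/(24EI) = 1229/EI
  at B: UDL 29.5: wL³/(24EI) = 1229/EI
  at A: point load 157.4 at a = 3.33: Pab(L + b)/(6LEI) = 971.3/EI
  at B: point load 157.4 at a = 3.33: Pab(L + a)/(6LEI) = 776.7/EI
  θ_A0 = 2200/EI,  θ_B0 = 2006/EI
Flexibility coefficients: a unit moment at one end gives L/(3EI) there and L/(6EI) at the far end, so f₁₁ = f₂₂ = 3.333/EI and f₁₂ = f₂₁ = 1.667/EI.
Compatibility — zero rotation at each built-in end:
  3.333 M_A + 1.667 M_B = 2200
  1.667 M_A + 3.333 M_B = 2006
Solving the pair gives M_A = 479 kN·m and M_B = 362.3 kN·m (hogging).

M_B = 362.3 kN·m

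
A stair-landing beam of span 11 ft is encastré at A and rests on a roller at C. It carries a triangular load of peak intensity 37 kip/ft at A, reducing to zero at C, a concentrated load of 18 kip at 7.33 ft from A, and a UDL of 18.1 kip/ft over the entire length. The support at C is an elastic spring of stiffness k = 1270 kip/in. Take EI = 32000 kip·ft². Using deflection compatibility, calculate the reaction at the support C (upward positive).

R_C = 124.1 kip

Take the reaction at C as the redundant and release it; the primary structure is a cantilever fixed at A.
Downward deflection at the released point C due to the loads:
  triangular load, peak 37 at the fixed end: w₀L⁴/(30EI) = 18057/EI
  point load 18 at a = 7.33: Pa²(3L − a)/(6EI) = 4138/EI
  UDL 18.1: wL⁴/(8EI) = 33125/EI
  δ_0 = 55320/EI
Tip deflection under a unit load at C: L³/(3EI) = 443.7/EI.
With EI = 32000 kip·ft²: δ_0 = 1.7288 ft and δ_{CC} = 0.013865 ft/kip.
Compatibility — the spring shortens by R_C/k under the reaction it provides: δ_0 − R_C·δ_{CC} = R_C/k. With 1/k = 1/(1270×12) ft/kip = 0.000066 ft/kip, R_C = δ_0 / (δ_{CC} + 1/k) = 1.7288 / (0.013865 + 0.000066) = 124.1 kip.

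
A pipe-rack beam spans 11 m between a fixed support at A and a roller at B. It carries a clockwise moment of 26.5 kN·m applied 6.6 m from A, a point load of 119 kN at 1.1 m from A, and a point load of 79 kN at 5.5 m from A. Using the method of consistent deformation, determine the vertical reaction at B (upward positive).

R_B = 29.45 kN

Choose R_B as the redundant. The primary structure is the cantilever fixed at A.
Free-end deflection of the primary structure under the applied loading (downward +):
  clockwise couple 26.5 at a = 6.6: M₀a(2L − a)/(2EI) = 1347/EI
  point load 119 at a = 1.1: Pa²(3L − a)/(6EI) = 765.5/EI
  point load 79 at a = 5.5: Pa²(3L − a)/(6EI) = 10953/EI
  δ_0 = 13065/EI
Tip deflection under a unit load at B: L³/(3EI) = 443.7/EI.
Compatibility at B: δ_0 − R_B·δ_{BB} = 0, so R_B = 13065/443.7 = 29.45 kN.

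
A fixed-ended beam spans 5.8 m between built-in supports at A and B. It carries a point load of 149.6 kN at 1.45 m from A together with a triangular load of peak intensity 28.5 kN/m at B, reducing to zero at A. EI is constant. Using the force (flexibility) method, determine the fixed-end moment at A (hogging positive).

Release both end moments; the primary structure is a simply-supported span AB with redundants M_A and M_B.
On the primary (simply-supported) span, the end slopes from the loading are:
  at A: point load 149.6 at a = 1.45: Pab(L + b)/(6LEI) = 275.2/EI
  at B: point load 149.6 at a = 1.45: Pab(L + a)/(6LEI) = 196.6/EI
  at A: triangular load, peak 28.5: 7w₀L³/(360EI) = 108.1/EI
  at B: triangular load, peak 28.5: w₀L³/(45EI) = 123.6/EI
  θ_A0 = 383.3/EI,  θ_B0 = 320.2/EI
Flexibility coefficients: a unit moment at one end gives L/(3EI) there and L/(6EI) at the far end, so f₁₁ = f₂₂ = 1.933/EI and f₁₂ = f₂₁ = 0.9667/EI.
Compatibility — zero rotation at each built-in end:
  1.933 M_A + 0.9667 M_B = 383.3
  0.9667 M_A + 1.933 M_B = 320.2
Solving the pair gives M_A = 154 kN·m and M_B = 88.61 kN·m (hogging).

M_A = 154 kN·m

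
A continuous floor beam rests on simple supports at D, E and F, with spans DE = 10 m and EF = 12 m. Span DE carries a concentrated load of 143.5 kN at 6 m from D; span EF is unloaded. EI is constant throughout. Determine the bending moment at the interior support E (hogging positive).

Take M_E as the redundant. Released structure: two simple spans DE and EF with a hinge at E.
End slopes at the hinge E, treating each span as simply supported:
  span DE: point load 143.5 at a = 6: Pab(L + a)/(6LEI) = 918.4/EI
  relative rotation θ_0 = (918.4 + 0)/EI = 918.4/EI
A unit hogging moment at E produces rotation L₁/(3EI) + L₂/(3EI) = 7.333/EI.
Slope continuity at E: θ_0 = M_E·7.333/EI, so M_E = 918.4/7.333 = 125.2 kN·m (hogging).

M_E = 125.2 kN·m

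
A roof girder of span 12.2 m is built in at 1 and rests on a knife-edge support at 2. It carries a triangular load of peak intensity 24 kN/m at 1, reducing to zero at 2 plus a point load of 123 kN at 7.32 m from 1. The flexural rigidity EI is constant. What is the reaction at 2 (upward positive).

R_2 = 82.42 kN

Choose R_2 as the redundant. The primary structure is the cantilever fixed at 1.
Deflection at 2 on the released cantilever, summing each load's contribution:
  triangular load, peak 24 at the fixed end: w₀L⁴/(30EI) = 17723/EI
  point load 123 at a = 7.32: Pa²(3L − a)/(6EI) = 32162/EI
  δ_0 = 49885/EI
Tip deflection under a unit load at 2: L³/(3EI) = 605.3/EI.
The prop prevents deflection at 2: R_2 = δ_0/δ_{22} = 49885/605.3 = 82.42 kN.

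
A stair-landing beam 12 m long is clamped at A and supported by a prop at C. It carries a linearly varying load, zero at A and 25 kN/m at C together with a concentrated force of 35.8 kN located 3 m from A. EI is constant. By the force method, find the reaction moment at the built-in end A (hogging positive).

Remove the prop at C; the released (primary) structure is a cantilever built in at A.
Primary-structure tip deflection at C by superposition:
  triangular load, peak 25 at the free end: 11w₀L⁴/(120EI) = 47520/EI
  point load 35.8 at a = 3: Pa²(3L − a)/(6EI) = 1772/EI
  δ_0 = 49292/EI
Tip deflection under a unit load at C: L³/(3EI) = 576/EI.
Compatibility at C: δ_0 − R_C·δ_{CC} = 0, so R_C = 49292/576 = 85.58 kN.
Moment equilibrium about A: M_A = Σ(load moments about A) − R_C·L = 1307 − 85.58×12 = 280.5 kN·m.

M_A = 280.5 kN·m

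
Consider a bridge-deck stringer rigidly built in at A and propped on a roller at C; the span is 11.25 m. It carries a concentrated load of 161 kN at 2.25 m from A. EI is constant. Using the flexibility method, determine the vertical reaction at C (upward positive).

R_C = 9.016 kN

Take the reaction at C as the redundant and release it; the primary structure is a cantilever fixed at A.
Free-end deflection of the primary structure under the applied loading (downward +):
  point load 161 at a = 2.25: Pa²(3L − a)/(6EI) = 4279/EI
Tip deflection under a unit load at C: L³/(3EI) = 474.6/EI.
The prop prevents deflection at C: R_C = δ_0/δ_{CC} = 4279/474.6 = 9.016 kN.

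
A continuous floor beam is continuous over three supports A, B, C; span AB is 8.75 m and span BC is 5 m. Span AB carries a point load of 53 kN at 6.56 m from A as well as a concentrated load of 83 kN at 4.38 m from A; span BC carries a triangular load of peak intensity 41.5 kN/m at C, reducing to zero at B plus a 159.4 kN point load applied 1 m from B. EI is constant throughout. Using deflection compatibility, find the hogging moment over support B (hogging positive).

Take M_B as the redundant. Released structure: two simple spans AB and BC with a hinge at B.
Rotations at B on the released spans (each span's end-slope, ×1/EI):
  span AB: point load 53 at a = 6.56: Pab(L + a)/(6LEI) = 222/EI
  span AB: point load 83 at a = 4.38: Pab(L + a)/(6LEI) = 397.3/EI
  span BC: triangular load, peak 41.5: 7w₀L³/(360EI) = 100.9/EI
  span BC: point load 159.4 at a = 1: Pab(L + b)/(6LEI) = 191.3/EI
  relative rotation θ_0 = (619.4 + 292.1)/EI = 911.5/EI
A unit hogging moment at B produces rotation L₁/(3EI) + L₂/(3EI) = 4.583/EI.
Slope continuity at B: θ_0 = M_B·4.583/EI, so M_B = 911.5/4.583 = 198.9 kN·m (hogging).

M_B = 198.9 kN·m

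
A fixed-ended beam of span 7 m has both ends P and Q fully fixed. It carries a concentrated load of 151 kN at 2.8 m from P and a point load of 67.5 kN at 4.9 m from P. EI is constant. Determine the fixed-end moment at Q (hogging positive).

M_Q = 170.9 kN·m

Release both end moments; the primary structure is a simply-supported span PQ with redundants M_P and M_Q.
On the primary (simply-supported) span, the end slopes from the loading are:
  at P: point load 151 at a = 2.8: Pab(L + b)/(6LEI) = 473.5/EI
  at Q: point load 151 at a = 2.8: Pab(L + a)/(6LEI) = 414.3/EI
  at P: point load 67.5 at a = 4.9: Pab(L + b)/(6LEI) = 150.5/EI
  at Q: point load 67.5 at a = 4.9: Pab(L + a)/(6LEI) = 196.8/EI
  θ_P0 = 624/EI,  θ_Q0 = 611.1/EI
Flexibility coefficients: a unit moment at one end gives L/(3EI) there and L/(6EI) at the far end, so f₁₁ = f₂₂ = 2.333/EI and f₁₂ = f₂₁ = 1.167/EI.
Compatibility — zero rotation at each built-in end:
  2.333 M_P + 1.167 M_Q = 624
  1.167 M_P + 2.333 M_Q = 611.1
Solving the pair gives M_P = 182 kN·m and M_Q = 170.9 kN·m (hogging).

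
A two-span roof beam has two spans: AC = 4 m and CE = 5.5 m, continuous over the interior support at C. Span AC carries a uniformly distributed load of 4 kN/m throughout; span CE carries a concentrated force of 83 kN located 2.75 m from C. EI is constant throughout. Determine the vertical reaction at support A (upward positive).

Take M_C as the redundant. Released structure: two simple spans AC and CE with a hinge at C.
Rotations at C on the released spans (each span's end-slope, ×1/EI):
  span AC: UDL 4: wL³/(24EI) = 10.67/EI
  span CE: point load 83 at a = 2.75: Pab(L + b)/(6LEI) = 156.9/EI
  relative rotation θ_0 = (10.67 + 156.9)/EI = 167.6/EI
A unit hogging moment at C produces rotation L₁/(3EI) + L₂/(3EI) = 3.167/EI.
Slope continuity at C: θ_0 = M_C·3.167/EI, so M_C = 167.6/3.167 = 52.92 kN·m (hogging).
Span AC, ΣM about A with M_C applied at C: R_C^{AC}·4 = 32 + 52.92, so R_C^{AC} = 21.23 kN and R_A = 16 − 21.23 = -5.231 kN.

R_A = -5.231 kN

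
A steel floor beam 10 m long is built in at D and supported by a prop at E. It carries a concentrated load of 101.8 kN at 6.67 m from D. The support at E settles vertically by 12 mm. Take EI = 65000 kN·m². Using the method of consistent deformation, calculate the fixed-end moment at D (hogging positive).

Choose R_E as the redundant. The primary structure is the cantilever fixed at D.
Downward deflection at the released point E due to the loads:
  point load 101.8 at a = 6.67: Pa²(3L − a)/(6EI) = 17610/EI
Flexibility coefficient — unit upward force at E: δ_{EE} = L³/(3EI) = 333.3/EI.
With EI = 65000 kN·m²: δ_0 = 0.27093 m and δ_{EE} = 0.005128 m/kN.
Compatibility — the beam at E must follow the support down by 0.012 m: δ_0 − R_E·δ_{EE} = 0.012, so R_E = (0.27093 − 0.012)/0.005128 = 50.49 kN.
Moment equilibrium about D: M_D = Σ(load moments about D) − R_E·L = 679 − 50.49×10 = 174.1 kN·m.

M_D = 174.1 kN·m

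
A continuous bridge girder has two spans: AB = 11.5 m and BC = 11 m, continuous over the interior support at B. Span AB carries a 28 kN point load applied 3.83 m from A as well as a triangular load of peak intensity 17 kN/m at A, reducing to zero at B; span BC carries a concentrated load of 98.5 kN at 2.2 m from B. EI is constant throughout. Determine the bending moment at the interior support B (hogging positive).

Insert a hinge at B; M_B is the redundant, and each span becomes simply supported.
Discontinuity in slope at B on the released structure — sum the simple-span end rotations:
  span AB: point load 28 at a = 3.83: Pab(L + a)/(6LEI) = 182.7/EI
  span AB: triangular load, peak 17: 7w₀L³/(360EI) = 502.7/EI
  span BC: point load 98.5 at a = 2.2: Pab(L + b)/(6LEI) = 572.1/EI
  relative rotation θ_0 = (685.5 + 572.1)/EI = 1258/EI
A unit hogging moment at B produces rotation L₁/(3EI) + L₂/(3EI) = 7.5/EI.
Slope continuity at B: θ_0 = M_B·7.5/EI, so M_B = 1258/7.5 = 167.7 kN·m (hogging).

M_B = 167.7 kN·m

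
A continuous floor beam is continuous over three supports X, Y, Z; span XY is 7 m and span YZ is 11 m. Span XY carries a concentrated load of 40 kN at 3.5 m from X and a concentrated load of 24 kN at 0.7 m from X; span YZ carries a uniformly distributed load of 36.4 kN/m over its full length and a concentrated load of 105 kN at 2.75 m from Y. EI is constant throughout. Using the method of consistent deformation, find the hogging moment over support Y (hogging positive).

M_Y = 475.9 kN·m

Release continuity at Y by inserting a hinge; the redundant is the internal moment M_Y. The primary structure is two simply-supported spans XY and YZ.
End slopes at the hinge Y, treating each span as simply supported:
  span XY: point load 40 at a = 3.5: Pab(L + a)/(6LEI) = 122.5/EI
  span XY: point load 24 at a = 0.7: Pab(L + a)/(6LEI) = 19.4/EI
  span YZ: UDL 36.4: wL³/(24EI) = 2019/EI
  span YZ: point load 105 at a = 2.75: Pab(L + b)/(6LEI) = 694.8/EI
  relative rotation θ_0 = (141.9 + 2713)/EI = 2855/EI
A unit hogging moment at Y produces rotation L₁/(3EI) + L₂/(3EI) = 6/EI.
Slope continuity at Y: θ_0 = M_Y·6/EI, so M_Y = 2855/6 = 475.9 kN·m (hogging).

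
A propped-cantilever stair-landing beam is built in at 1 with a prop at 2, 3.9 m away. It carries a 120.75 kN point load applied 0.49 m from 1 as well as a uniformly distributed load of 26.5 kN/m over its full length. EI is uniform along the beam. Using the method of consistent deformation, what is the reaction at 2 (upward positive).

R_2 = 41.5 kN

Remove the prop at 2; the released (primary) structure is a cantilever built in at 1.
Downward deflection at the released point 2 due to the loads:
  point load 120.75 at a = 0.49: Pa²(3L − a)/(6EI) = 54.17/EI
  UDL 26.5: wL⁴/(8EI) = 766.3/EI
  δ_0 = 820.5/EI
Tip deflection under a unit load at 2: L³/(3EI) = 19.77/EI.
The prop prevents deflection at 2: R_2 = δ_0/δ_{22} = 820.5/19.77 = 41.5 kN.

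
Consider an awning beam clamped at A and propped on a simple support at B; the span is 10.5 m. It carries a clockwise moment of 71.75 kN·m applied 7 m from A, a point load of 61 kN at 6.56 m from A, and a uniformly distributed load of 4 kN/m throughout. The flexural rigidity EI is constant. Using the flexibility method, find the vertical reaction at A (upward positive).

R_A = 49.86 kN

Take the reaction at B as the redundant and release it; the primary structure is a cantilever fixed at A.
Downward deflection at the released point B due to the loads:
  clockwise couple 71.75 at a = 7: M₀a(2L − a)/(2EI) = 3516/EI
  point load 61 at a = 6.56: Pa²(3L − a)/(6EI) = 10911/EI
  UDL 4: wL⁴/(8EI) = 6078/EI
  δ_0 = 20505/EI
Tip deflection under a unit load at B: L³/(3EI) = 385.9/EI.
Compatibility at B: δ_0 − R_B·δ_{BB} = 0, so R_B = 20505/385.9 = 53.14 kN.
Vertical equilibrium: R_A = ΣP − R_B = 103 − 53.14 = 49.86 kN.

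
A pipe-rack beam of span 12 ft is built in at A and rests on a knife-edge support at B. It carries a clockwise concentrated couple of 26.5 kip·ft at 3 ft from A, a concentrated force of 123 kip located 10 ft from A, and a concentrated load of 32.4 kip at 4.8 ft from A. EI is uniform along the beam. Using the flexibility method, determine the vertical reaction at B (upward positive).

Take the reaction at B as the redundant and release it; the primary structure is a cantilever fixed at A.
Deflection at B on the released cantilever, summing each load's contribution:
  clockwise couple 26.5 at a = 3: M₀a(2L − a)/(2EI) = 834.8/EI
  point load 123 at a = 10: Pa²(3L − a)/(6EI) = 53300/EI
  point load 32.4 at a = 4.8: Pa²(3L − a)/(6EI) = 3882/EI
  δ_0 = 58017/EI
Tip deflection under a unit load at B: L³/(3EI) = 576/EI.
Compatibility at B: δ_0 − R_B·δ_{BB} = 0, so R_B = 58017/576 = 100.7 kip.

R_B = 100.7 kip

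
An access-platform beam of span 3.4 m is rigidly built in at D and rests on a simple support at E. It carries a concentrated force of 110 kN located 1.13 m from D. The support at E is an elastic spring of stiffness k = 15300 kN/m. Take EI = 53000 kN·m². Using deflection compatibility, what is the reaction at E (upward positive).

R_E = 12.82 kN

Remove the prop at E; the released (primary) structure is a cantilever built in at D.
Downward deflection at the released point E due to the loads:
  point load 110 at a = 1.13: Pa²(3L − a)/(6EI) = 212.3/EI
Tip deflection under a unit load at E: L³/(3EI) = 13.1/EI.
With EI = 53000 kN·m²: δ_0 = 0.004006 m and δ_{EE} = 0.000247 m/kN.
Compatibility — the spring shortens by R_E/k under the reaction it provides: δ_0 − R_E·δ_{EE} = R_E/k. With 1/k = 0.000065 m/kN, R_E = δ_0 / (δ_{EE} + 1/k) = 0.004006 / (0.000247 + 0.000065) = 12.82 kN.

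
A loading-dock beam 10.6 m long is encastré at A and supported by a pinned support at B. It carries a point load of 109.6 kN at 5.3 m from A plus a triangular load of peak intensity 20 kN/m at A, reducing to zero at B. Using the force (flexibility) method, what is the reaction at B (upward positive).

Take the reaction at B as the redundant and release it; the primary structure is a cantilever fixed at A.
Primary-structure tip deflection at B by superposition:
  point load 109.6 at a = 5.3: Pa²(3L − a)/(6EI) = 13597/EI
  triangular load, peak 20 at the fixed end: w₀L⁴/(30EI) = 8417/EI
  δ_0 = 22014/EI
Tip deflection under a unit load at B: L³/(3EI) = 397/EI.
Compatibility at B: δ_0 − R_B·δ_{BB} = 0, so R_B = 22014/397 = 55.45 kN.

R_B = 55.45 kN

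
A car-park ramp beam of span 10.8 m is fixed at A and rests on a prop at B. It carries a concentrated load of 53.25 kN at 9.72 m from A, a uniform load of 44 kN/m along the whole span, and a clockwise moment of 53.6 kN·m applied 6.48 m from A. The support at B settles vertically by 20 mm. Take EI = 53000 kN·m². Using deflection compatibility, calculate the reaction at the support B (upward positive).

Remove the prop at B; the released (primary) structure is a cantilever built in at A.
Free-end deflection of the primary structure under the applied loading (downward +):
  point load 53.25 at a = 9.72: Pa²(3L − a)/(6EI) = 19017/EI
  UDL 44: wL⁴/(8EI) = 74827/EI
  clockwise couple 53.6 at a = 6.48: M₀a(2L − a)/(2EI) = 2626/EI
  δ_0 = 96470/EI
Flexibility coefficient — unit upward force at B: δ_{BB} = L³/(3EI) = 419.9/EI.
With EI = 53000 kN·m²: δ_0 = 1.8202 m and δ_{BB} = 0.007923 m/kN.
Compatibility — the beam at B must follow the support down by 0.02 m: δ_0 − R_B·δ_{BB} = 0.02, so R_B = (1.8202 − 0.02)/0.007923 = 227.2 kN.

R_B = 227.2 kN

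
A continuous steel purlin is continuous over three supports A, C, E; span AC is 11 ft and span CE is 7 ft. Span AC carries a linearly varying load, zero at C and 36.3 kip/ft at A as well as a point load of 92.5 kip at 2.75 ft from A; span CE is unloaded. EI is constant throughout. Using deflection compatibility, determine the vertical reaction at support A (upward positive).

Insert a hinge at C; M_C is the redundant, and each span becomes simply supported.
Discontinuity in slope at C on the released structure — sum the simple-span end rotations:
  span AC: triangular load, peak 36.3: 7w₀L³/(360EI) = 939.5/EI
  span AC: point load 92.5 at a = 2.75: Pab(L + a)/(6LEI) = 437.2/EI
  relative rotation θ_0 = (1377 + 0)/EI = 1377/EI
A unit hogging moment at C produces rotation L₁/(3EI) + L₂/(3EI) = 6/EI.
Compatibility: M_C·(L₁+L₂)/(3EI) = θ_0, giving M_C = 229.4 kip·ft (hogging).
Span AC, ΣM about A with M_C applied at C: R_C^{AC}·11 = 986.4 + 229.4, so R_C^{AC} = 110.5 kip and R_A = 292.1 − 110.5 = 181.6 kip.

R_A = 181.6 kip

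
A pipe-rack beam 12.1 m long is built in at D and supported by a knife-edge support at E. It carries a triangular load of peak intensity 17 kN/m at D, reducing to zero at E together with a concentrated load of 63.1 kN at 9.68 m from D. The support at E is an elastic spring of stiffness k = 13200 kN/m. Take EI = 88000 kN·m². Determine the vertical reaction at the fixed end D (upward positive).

Remove the prop at E; the released (primary) structure is a cantilever built in at D.
Downward deflection at the released point E due to the loads:
  triangular load, peak 17 at the fixed end: w₀L⁴/(30EI) = 12147/EI
  point load 63.1 at a = 9.68: Pa²(3L − a)/(6EI) = 26232/EI
  δ_0 = 38379/EI
Flexibility coefficient — unit upward force at E: δ_{EE} = L³/(3EI) = 590.5/EI.
With EI = 88000 kN·m²: δ_0 = 0.43613 m and δ_{EE} = 0.00671 m/kN.
Compatibility — the spring shortens by R_E/k under the reaction it provides: δ_0 − R_E·δ_{EE} = R_E/k. With 1/k = 0.000076 m/kN, R_E = δ_0 / (δ_{EE} + 1/k) = 0.43613 / (0.00671 + 0.000076) = 64.27 kN.
Vertical equilibrium: R_D = ΣP − R_E = 165.9 − 64.27 = 101.7 kN.

R_D = 101.7 kN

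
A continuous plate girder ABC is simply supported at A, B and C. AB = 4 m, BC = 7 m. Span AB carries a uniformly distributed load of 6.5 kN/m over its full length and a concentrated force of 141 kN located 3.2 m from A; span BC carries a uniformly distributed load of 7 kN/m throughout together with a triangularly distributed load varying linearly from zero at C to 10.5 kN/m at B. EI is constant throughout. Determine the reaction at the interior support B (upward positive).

Insert a hinge at B; M_B is the redundant, and each span becomes simply supported.
Rotations at B on the released spans (each span's end-slope, ×1/EI):
  span AB: UDL 6.5: wL³/(24EI) = 17.33/EI
  span AB: point load 141 at a = 3.2: Pab(L + a)/(6LEI) = 108.3/EI
  span BC: UDL 7: wL³/(24EI) = 100/EI
  span BC: triangular load, peak 10.5: w₀L³/(45EI) = 80.03/EI
  relative rotation θ_0 = (125.6 + 180.1)/EI = 305.7/EI
A unit hogging moment at B produces rotation L₁/(3EI) + L₂/(3EI) = 3.667/EI.
Slope continuity at B: θ_0 = M_B·3.667/EI, so M_B = 305.7/3.667 = 83.37 kN·m (hogging).
Span AB, ΣM about A with M_B applied at B: R_B^{AB}·4 = 503.2 + 83.37, so R_B^{AB} = 146.6 kN and R_A = 167 − 146.6 = 20.36 kN.
Span BC, ΣM about C: R_B^{BC}·7 = 343 + 83.37, so R_B^{BC} = 60.91 kN and R_C = 85.75 − 60.91 = 24.84 kN.
R_B = 146.6 + 60.91 = 207.6 kN.

R_B = 207.6 kN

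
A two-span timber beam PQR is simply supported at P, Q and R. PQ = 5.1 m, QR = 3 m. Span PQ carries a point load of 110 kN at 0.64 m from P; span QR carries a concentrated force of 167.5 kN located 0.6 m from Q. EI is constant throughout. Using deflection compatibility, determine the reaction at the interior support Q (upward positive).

Take M_Q as the redundant. Released structure: two simple spans PQ and QR with a hinge at Q.
Rotations at Q on the released spans (each span's end-slope, ×1/EI):
  span PQ: point load 110 at a = 0.64: Pab(L + a)/(6LEI) = 58.9/EI
  span QR: point load 167.5 at a = 0.6: Pab(L + b)/(6LEI) = 72.36/EI
  relative rotation θ_0 = (58.9 + 72.36)/EI = 131.3/EI
A unit hogging moment at Q produces rotation L₁/(3EI) + L₂/(3EI) = 2.7/EI.
Slope continuity at Q: θ_0 = M_Q·2.7/EI, so M_Q = 131.3/2.7 = 48.61 kN·m (hogging).
Span PQ, ΣM about P with M_Q applied at Q: R_Q^{PQ}·5.1 = 70.4 + 48.61, so R_Q^{PQ} = 23.34 kN and R_P = 110 − 23.34 = 86.66 kN.
Span QR, ΣM about R: R_Q^{QR}·3 = 402 + 48.61, so R_Q^{QR} = 150.2 kN and R_R = 167.5 − 150.2 = 17.3 kN.
R_Q = 23.34 + 150.2 = 173.5 kN.

R_Q = 173.5 kN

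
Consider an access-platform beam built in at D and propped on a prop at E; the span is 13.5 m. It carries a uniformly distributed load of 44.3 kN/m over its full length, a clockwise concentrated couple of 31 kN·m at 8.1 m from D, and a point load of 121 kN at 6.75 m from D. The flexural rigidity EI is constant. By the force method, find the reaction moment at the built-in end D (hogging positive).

Remove the prop at E; the released (primary) structure is a cantilever built in at D.
Deflection at E on the released cantilever, summing each load's contribution:
  UDL 44.3: wL⁴/(8EI) = 183928/EI
  clockwise couple 31 at a = 8.1: M₀a(2L − a)/(2EI) = 2373/EI
  point load 121 at a = 6.75: Pa²(3L − a)/(6EI) = 31011/EI
  δ_0 = 217312/EI
Flexibility coefficient — unit upward force at E: δ_{EE} = L³/(3EI) = 820.1/EI.
The prop prevents deflection at E: R_E = δ_0/δ_{EE} = 217312/820.1 = 265 kN.
Moment equilibrium about D: M_D = Σ(load moments about D) − R_E·L = 4885 − 265×13.5 = 1307 kN·m.

M_D = 1307 kN·m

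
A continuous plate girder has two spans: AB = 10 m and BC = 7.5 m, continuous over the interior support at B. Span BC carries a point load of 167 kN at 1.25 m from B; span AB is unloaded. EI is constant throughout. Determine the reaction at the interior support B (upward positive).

R_B = 155.1 kN

Release continuity at B by inserting a hinge; the redundant is the internal moment M_B. The primary structure is two simply-supported spans AB and BC.
Rotations at B on the released spans (each span's end-slope, ×1/EI):
  span BC: point load 167 at a = 1.25: Pab(L + b)/(6LEI) = 398.7/EI
  relative rotation θ_0 = (0 + 398.7)/EI = 398.7/EI
A unit hogging moment at B produces rotation L₁/(3EI) + L₂/(3EI) = 5.833/EI.
Compatibility: M_B·(L₁+L₂)/(3EI) = θ_0, giving M_B = 68.34 kN·m (hogging).
Span AB, ΣM about A with M_B applied at B: R_B^{AB}·10 = 0 + 68.34, so R_B^{AB} = 6.834 kN and R_A = 0 − 6.834 = -6.834 kN.
Span BC, ΣM about C: R_B^{BC}·7.5 = 1044 + 68.34, so R_B^{BC} = 148.3 kN and R_C = 167 − 148.3 = 18.72 kN.
R_B = 6.834 + 148.3 = 155.1 kN.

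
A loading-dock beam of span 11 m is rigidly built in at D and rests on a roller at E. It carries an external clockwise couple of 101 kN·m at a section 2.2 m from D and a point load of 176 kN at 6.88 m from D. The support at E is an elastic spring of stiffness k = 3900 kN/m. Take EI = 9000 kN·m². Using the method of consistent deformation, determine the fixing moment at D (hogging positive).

M_D = 363.1 kN·m

Remove the prop at E; the released (primary) structure is a cantilever built in at D.
Free-end deflection of the primary structure under the applied loading (downward +):
  clockwise couple 101 at a = 2.2: M₀a(2L − a)/(2EI) = 2200/EI
  point load 176 at a = 6.88: Pa²(3L − a)/(6EI) = 36267/EI
  δ_0 = 38467/EI
Tip deflection under a unit load at E: L³/(3EI) = 443.7/EI.
With EI = 9000 kN·m²: δ_0 = 4.2741 m and δ_{EE} = 0.049296 m/kN.
Compatibility — the spring shortens by R_E/k under the reaction it provides: δ_0 − R_E·δ_{EE} = R_E/k. With 1/k = 0.000256 m/kN, R_E = δ_0 / (δ_{EE} + 1/k) = 4.2741 / (0.049296 + 0.000256) = 86.25 kN.
Moment equilibrium about D: M_D = Σ(load moments about D) − R_E·L = 1312 − 86.25×11 = 363.1 kN·m.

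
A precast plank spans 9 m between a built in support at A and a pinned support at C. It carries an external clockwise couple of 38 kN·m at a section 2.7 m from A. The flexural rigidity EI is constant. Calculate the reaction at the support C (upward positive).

Remove the prop at C; the released (primary) structure is a cantilever built in at A.
Deflection at C on the released cantilever, summing each load's contribution:
  clockwise couple 38 at a = 2.7: M₀a(2L − a)/(2EI) = 784.9/EI
Tip deflection under a unit load at C: L³/(3EI) = 243/EI.
The prop prevents deflection at C: R_C = δ_0/δ_{CC} = 784.9/243 = 3.23 kN.

R_C = 3.23 kN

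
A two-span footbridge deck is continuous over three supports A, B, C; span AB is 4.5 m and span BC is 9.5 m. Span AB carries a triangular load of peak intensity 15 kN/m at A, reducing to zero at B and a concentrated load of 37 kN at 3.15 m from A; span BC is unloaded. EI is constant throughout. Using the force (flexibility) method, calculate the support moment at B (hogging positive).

M_B = 15.25 kN·m

Release continuity at B by inserting a hinge; the redundant is the internal moment M_B. The primary structure is two simply-supported spans AB and BC.
Discontinuity in slope at B on the released structure — sum the simple-span end rotations:
  span AB: triangular load, peak 15: 7w₀L³/(360EI) = 26.58/EI
  span AB: point load 37 at a = 3.15: Pab(L + a)/(6LEI) = 44.58/EI
  relative rotation θ_0 = (71.16 + 0)/EI = 71.16/EI
A unit hogging moment at B produces rotation L₁/(3EI) + L₂/(3EI) = 4.667/EI.
Slope continuity at B: θ_0 = M_B·4.667/EI, so M_B = 71.16/4.667 = 15.25 kN·m (hogging).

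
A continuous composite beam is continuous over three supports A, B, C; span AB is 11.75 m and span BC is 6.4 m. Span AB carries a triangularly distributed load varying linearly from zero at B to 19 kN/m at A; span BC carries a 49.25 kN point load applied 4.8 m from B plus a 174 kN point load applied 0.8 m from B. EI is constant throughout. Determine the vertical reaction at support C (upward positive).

R_C = 34.88 kN

Take M_B as the redundant. Released structure: two simple spans AB and BC with a hinge at B.
End slopes at the hinge B, treating each span as simply supported:
  span AB: triangular load, peak 19: 7w₀L³/(360EI) = 599.3/EI
  span BC: point load 49.25 at a = 4.8: Pab(L + b)/(6LEI) = 78.8/EI
  span BC: point load 174 at a = 0.8: Pab(L + b)/(6LEI) = 243.6/EI
  relative rotation θ_0 = (599.3 + 322.4)/EI = 921.7/EI
A unit hogging moment at B produces rotation L₁/(3EI) + L₂/(3EI) = 6.05/EI.
Compatibility: M_B·(L₁+L₂)/(3EI) = θ_0, giving M_B = 152.4 kN·m (hogging).
Span BC, ΣM about C: R_B^{BC}·6.4 = 1053 + 152.4, so R_B^{BC} = 188.4 kN and R_C = 223.2 − 188.4 = 34.88 kN.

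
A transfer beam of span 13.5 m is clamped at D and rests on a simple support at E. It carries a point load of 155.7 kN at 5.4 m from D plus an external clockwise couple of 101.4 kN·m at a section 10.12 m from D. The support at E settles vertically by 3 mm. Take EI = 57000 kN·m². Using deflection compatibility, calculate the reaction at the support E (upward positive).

Take the reaction at E as the redundant and release it; the primary structure is a cantilever fixed at D.
Free-end deflection of the primary structure under the applied loading (downward +):
  point load 155.7 at a = 5.4: Pa²(3L − a)/(6EI) = 26560/EI
  clockwise couple 101.4 at a = 10.12: M₀a(2L − a)/(2EI) = 8661/EI
  δ_0 = 35221/EI
Flexibility coefficient — unit upward force at E: δ_{EE} = L³/(3EI) = 820.1/EI.
With EI = 57000 kN·m²: δ_0 = 0.61791 m and δ_{EE} = 0.014388 m/kN.
Compatibility — the beam at E must follow the support down by 0.003 m: δ_0 − R_E·δ_{EE} = 0.003, so R_E = (0.61791 − 0.003)/0.014388 = 42.74 kN.

R_E = 42.74 kN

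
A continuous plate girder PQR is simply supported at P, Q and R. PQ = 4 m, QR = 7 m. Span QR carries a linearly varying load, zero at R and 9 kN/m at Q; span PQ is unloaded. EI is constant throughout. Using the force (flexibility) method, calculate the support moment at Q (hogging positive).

M_Q = 18.71 kN·m

Take M_Q as the redundant. Released structure: two simple spans PQ and QR with a hinge at Q.
Rotations at Q on the released spans (each span's end-slope, ×1/EI):
  span QR: triangular load, peak 9: w₀L³/(45EI) = 68.6/EI
  relative rotation θ_0 = (0 + 68.6)/EI = 68.6/EI
A unit hogging moment at Q produces rotation L₁/(3EI) + L₂/(3EI) = 3.667/EI.
Compatibility: M_Q·(L₁+L₂)/(3EI) = θ_0, giving M_Q = 18.71 kN·m (hogging).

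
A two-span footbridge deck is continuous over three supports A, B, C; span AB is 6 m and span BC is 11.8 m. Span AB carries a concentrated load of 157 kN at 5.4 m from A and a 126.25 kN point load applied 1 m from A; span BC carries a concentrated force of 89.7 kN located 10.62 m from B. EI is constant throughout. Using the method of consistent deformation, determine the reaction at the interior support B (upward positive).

Insert a hinge at B; M_B is the redundant, and each span becomes simply supported.
Discontinuity in slope at B on the released structure — sum the simple-span end rotations:
  span AB: point load 157 at a = 5.4: Pab(L + a)/(6LEI) = 161.1/EI
  span AB: point load 126.25 at a = 1: Pab(L + a)/(6LEI) = 122.7/EI
  span BC: point load 89.7 at a = 10.62: Pab(L + b)/(6LEI) = 206.1/EI
  relative rotation θ_0 = (283.8 + 206.1)/EI = 489.9/EI
A unit hogging moment at B produces rotation L₁/(3EI) + L₂/(3EI) = 5.933/EI.
Compatibility: M_B·(L₁+L₂)/(3EI) = θ_0, giving M_B = 82.57 kN·m (hogging).
Span AB, ΣM about A with M_B applied at B: R_B^{AB}·6 = 974 + 82.57, so R_B^{AB} = 176.1 kN and R_A = 283.2 − 176.1 = 107.1 kN.
Span BC, ΣM about C: R_B^{BC}·11.8 = 105.8 + 82.57, so R_B^{BC} = 15.97 kN and R_C = 89.7 − 15.97 = 73.73 kN.
R_B = 176.1 + 15.97 = 192.1 kN.

R_B = 192.1 kN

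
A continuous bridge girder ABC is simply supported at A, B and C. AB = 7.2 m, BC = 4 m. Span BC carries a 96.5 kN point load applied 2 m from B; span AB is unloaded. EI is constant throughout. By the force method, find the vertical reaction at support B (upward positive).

Insert a hinge at B; M_B is the redundant, and each span becomes simply supported.
Rotations at B on the released spans (each span's end-slope, ×1/EI):
  span BC: point load 96.5 at a = 2: Pab(L + b)/(6LEI) = 96.5/EI
  relative rotation θ_0 = (0 + 96.5)/EI = 96.5/EI
A unit hogging moment at B produces rotation L₁/(3EI) + L₂/(3EI) = 3.733/EI.
Compatibility: M_B·(L₁+L₂)/(3EI) = θ_0, giving M_B = 25.85 kN·m (hogging).
Span AB, ΣM about A with M_B applied at B: R_B^{AB}·7.2 = 0 + 25.85, so R_B^{AB} = 3.59 kN and R_A = 0 − 3.59 = -3.59 kN.
Span BC, ΣM about C: R_B^{BC}·4 = 193 + 25.85, so R_B^{BC} = 54.71 kN and R_C = 96.5 − 54.71 = 41.79 kN.
R_B = 3.59 + 54.71 = 58.3 kN.

R_B = 58.3 kN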